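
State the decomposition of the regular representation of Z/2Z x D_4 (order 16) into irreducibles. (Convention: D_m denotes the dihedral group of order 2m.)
Each irreducible V_i of dimension d_i appears with multiplicity d_i, i.e. rho_reg = (direct sum over all irreducibles V_i) d_i V_i. The irreducible dimensions for Z/2Z x D_4 are 1, 1, 1, 1, 1, 1, 1, 1, 2, 2: 8 irreducibles of dimension 1, each with multiplicity 1; 2 irreducibles of dimension 2, each with multiplicity 2. Total dimension 8*1*1 + 2*2*2 = 16 = |G|.

Reasoning: General theorem: in the regular representation of a finite group G, each irreducible appears with multiplicity equal to its dimension. Check: dim(rho_reg) = sum d_i^2 = 1 + 1 + 1 + 1 + 1 + 1 + 1 + 1 + 4 + 4 = 16 = |G|.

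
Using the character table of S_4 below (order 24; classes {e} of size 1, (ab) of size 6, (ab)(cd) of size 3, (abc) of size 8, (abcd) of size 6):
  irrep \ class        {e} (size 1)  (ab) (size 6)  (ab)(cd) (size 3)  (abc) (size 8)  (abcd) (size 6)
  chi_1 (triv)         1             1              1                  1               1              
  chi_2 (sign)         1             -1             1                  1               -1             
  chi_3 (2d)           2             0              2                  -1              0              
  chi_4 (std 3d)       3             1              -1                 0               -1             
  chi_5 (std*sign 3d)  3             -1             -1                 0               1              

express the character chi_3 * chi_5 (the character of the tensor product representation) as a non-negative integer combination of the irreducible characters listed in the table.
chi_3 tensor chi_5 = chi_4 + chi_5 (all other irreducibles have multiplicity 0).

Why: The character of a tensor product is the pointwise product (chi_3 * chi_5)(C) = chi_3(C) * chi_5(C):
  {e}: (2)*(3), (ab): (0)*(-1), (ab)(cd): (2)*(-1), (abc): (-1)*(0), (abcd): (0)*(1)
so (chi_3 * chi_5) takes values
  {e} -> 6, (ab) -> 0, (ab)(cd) -> -2, (abc) -> 0, (abcd) -> 0.
Now take the inner product of this character with each irreducible chi from the table, <chi_3*chi_5, chi> = (1/24) sum_C |C| (chi_3*chi_5)(C) conj(chi(C)):
  <chi_3*chi_5, chi_1> = (1/24)[1*(6)*conj(1) + 6*(0)*conj(1) + 3*(-2)*conj(1) + 8*(0)*conj(1) + 6*(0)*conj(1)]
      = (1/24)[(6) + (0) + (-6) + (0) + (0)] = 0/24 = 0
  <chi_3*chi_5, chi_2> = (1/24)[1*(6)*conj(1) + 6*(0)*conj(-1) + 3*(-2)*conj(1) + 8*(0)*conj(1) + 6*(0)*conj(-1)]
      = (1/24)[(6) + (0) + (-6) + (0) + (0)] = 0/24 = 0
  <chi_3*chi_5, chi_3> = (1/24)[1*(6)*conj(2) + 6*(0)*conj(0) + 3*(-2)*conj(2) + 8*(0)*conj(-1) + 6*(0)*conj(0)]
      = (1/24)[(12) + (0) + (-12) + (0) + (0)] = 0/24 = 0
  <chi_3*chi_5, chi_4> = (1/24)[1*(6)*conj(3) + 6*(0)*conj(1) + 3*(-2)*conj(-1) + 8*(0)*conj(0) + 6*(0)*conj(-1)]
      = (1/24)[(18) + (0) + (6) + (0) + (0)] = 24/24 = 1
  <chi_3*chi_5, chi_5> = (1/24)[1*(6)*conj(3) + 6*(0)*conj(-1) + 3*(-2)*conj(-1) + 8*(0)*conj(0) + 6*(0)*conj(1)]
      = (1/24)[(18) + (0) + (6) + (0) + (0)] = 24/24 = 1
Hence the multiplicities are chi_4: 1, chi_5: 1. Dimension check: dim(chi_3)*dim(chi_5) = 2*3 = 6 and sum (mult * dim) = 1*3 + 1*3 = 6.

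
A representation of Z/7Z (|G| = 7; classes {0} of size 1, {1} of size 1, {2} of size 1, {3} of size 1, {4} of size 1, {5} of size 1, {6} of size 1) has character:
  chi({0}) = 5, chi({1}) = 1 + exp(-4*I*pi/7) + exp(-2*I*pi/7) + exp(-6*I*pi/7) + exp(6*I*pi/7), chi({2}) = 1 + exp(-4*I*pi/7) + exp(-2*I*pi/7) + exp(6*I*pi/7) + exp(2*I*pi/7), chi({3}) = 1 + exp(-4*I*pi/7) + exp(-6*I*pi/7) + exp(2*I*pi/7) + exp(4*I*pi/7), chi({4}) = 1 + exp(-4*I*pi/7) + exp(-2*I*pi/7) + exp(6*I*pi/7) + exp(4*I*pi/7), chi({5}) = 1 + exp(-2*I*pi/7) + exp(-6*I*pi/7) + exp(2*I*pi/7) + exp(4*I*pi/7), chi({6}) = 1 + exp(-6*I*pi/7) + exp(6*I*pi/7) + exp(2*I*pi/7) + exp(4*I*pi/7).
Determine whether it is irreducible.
Not irreducible (reducible): <chi, chi> = 5 > 1.

Details: <chi, chi> = (1/|G|) sum_C |C| * |chi(C)|^2 = (1/7)[1*|5|^2 + 1*|1 + exp(-4*I*pi/7) + exp(-2*I*pi/7) + exp(-6*I*pi/7) + exp(6*I*pi/7)|^2 + 1*|1 + exp(-4*I*pi/7) + exp(-2*I*pi/7) + exp(6*I*pi/7) + exp(2*I*pi/7)|^2 + 1*|1 + exp(-4*I*pi/7) + exp(-6*I*pi/7) + exp(2*I*pi/7) + exp(4*I*pi/7)|^2 + 1*|1 + exp(-4*I*pi/7) + exp(-2*I*pi/7) + exp(6*I*pi/7) + exp(4*I*pi/7)|^2 + 1*|1 + exp(-2*I*pi/7) + exp(-6*I*pi/7) + exp(2*I*pi/7) + exp(4*I*pi/7)|^2 + 1*|1 + exp(-6*I*pi/7) + exp(6*I*pi/7) + exp(2*I*pi/7) + exp(4*I*pi/7)|^2]
  = (1/7)[(25) + (5 + 4*exp(-2*I*pi/7) + 3*exp(-4*I*pi/7) + 3*exp(-6*I*pi/7) + 3*exp(6*I*pi/7) + 3*exp(4*I*pi/7) + 4*exp(2*I*pi/7)) + (5 + 4*exp(-4*I*pi/7) + 3*exp(-2*I*pi/7) + 3*exp(-6*I*pi/7) + 3*exp(6*I*pi/7) + 3*exp(2*I*pi/7) + 4*exp(4*I*pi/7)) + (5 + 3*exp(-4*I*pi/7) + 3*exp(-2*I*pi/7) + 4*exp(-6*I*pi/7) + 4*exp(6*I*pi/7) + 3*exp(2*I*pi/7) + 3*exp(4*I*pi/7)) + (5 + 3*exp(-4*I*pi/7) + 3*exp(-2*I*pi/7) + 4*exp(-6*I*pi/7) + 4*exp(6*I*pi/7) + 3*exp(2*I*pi/7) + 3*exp(4*I*pi/7)) + (5 + 4*exp(-4*I*pi/7) + 3*exp(-2*I*pi/7) + 3*exp(-6*I*pi/7) + 3*exp(6*I*pi/7) + 3*exp(2*I*pi/7) + 4*exp(4*I*pi/7)) + (5 + 4*exp(-2*I*pi/7) + 3*exp(-4*I*pi/7) + 3*exp(-6*I*pi/7) + 3*exp(6*I*pi/7) + 3*exp(4*I*pi/7) + 4*exp(2*I*pi/7))] = 35/7 = 5.
(Exp terms are combined using exp(i*s)*conj(exp(i*t)) = exp(i*(s-t)), and sums of them are collapsed using the identity that for every m > 1 the m distinct m-th roots of unity sum to 0, e.g. 1 + exp(2*I*pi/3) + exp(-2*I*pi/3) = 0.)
A character is irreducible iff <chi, chi> = 1, so this representation is reducible.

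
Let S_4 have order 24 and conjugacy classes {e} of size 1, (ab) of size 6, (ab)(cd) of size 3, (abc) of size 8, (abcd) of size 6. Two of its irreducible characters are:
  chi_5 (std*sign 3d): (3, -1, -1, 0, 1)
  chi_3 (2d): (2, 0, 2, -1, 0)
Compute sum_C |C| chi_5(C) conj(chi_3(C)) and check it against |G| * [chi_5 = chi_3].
Sum = 0; so <chi_5, chi_3> = 0 (distinct irreducibles are orthogonal).

Argument: Compute term by term over conjugacy classes (|C| * chi_5(C) * conj(chi_3(C))):
  1*(3)*conj(2) + 6*(-1)*conj(0) + 3*(-1)*conj(2) + 8*(0)*conj(-1) + 6*(1)*conj(0)
  = (6) + (0) + (-6) + (0) + (0)
  = 0.
Dividing by |G| = 24 gives 0/24 = 0, matching the row-orthogonality relation <chi_5, chi_3> = [chi_5 = chi_3].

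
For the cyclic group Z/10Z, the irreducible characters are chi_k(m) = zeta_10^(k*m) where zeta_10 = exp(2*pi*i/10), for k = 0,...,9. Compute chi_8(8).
chi_8(8) = zeta_10^64 = exp(4*I*pi/5)

Explanation: chi_8(8) = zeta_10^(8*8) = zeta_10^64. Since zeta_10^10 = 1, this equals zeta_10^4 = exp(2*pi*i*4/10) = exp(4*I*pi/5).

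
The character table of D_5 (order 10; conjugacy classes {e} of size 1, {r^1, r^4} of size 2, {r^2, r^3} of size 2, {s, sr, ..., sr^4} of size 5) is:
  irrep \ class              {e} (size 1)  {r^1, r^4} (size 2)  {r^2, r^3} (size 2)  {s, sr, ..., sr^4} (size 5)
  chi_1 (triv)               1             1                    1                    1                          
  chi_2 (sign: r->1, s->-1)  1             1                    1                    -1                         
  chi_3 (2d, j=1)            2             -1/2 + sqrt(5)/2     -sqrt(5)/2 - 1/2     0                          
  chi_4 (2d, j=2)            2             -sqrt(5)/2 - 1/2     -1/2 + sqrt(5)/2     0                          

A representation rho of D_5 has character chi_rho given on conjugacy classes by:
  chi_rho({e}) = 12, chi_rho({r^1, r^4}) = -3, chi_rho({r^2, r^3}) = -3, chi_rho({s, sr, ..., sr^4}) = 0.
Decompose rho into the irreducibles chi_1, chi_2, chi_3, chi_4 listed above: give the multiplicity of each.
Multiplicities: chi_1: 0, chi_2: 0, chi_3: 3, chi_4: 3.

Proof sketch: Use <chi_rho, chi> = (1/|G|) sum_C |C| * chi_rho(C) * conj(chi(C)) with |G| = 10 for each irreducible chi in the table:
  <chi_rho, chi_1> = (1/10)[1*(12)*conj(1) + 2*(-3)*conj(1) + 2*(-3)*conj(1) + 5*(0)*conj(1)]
      = (1/10)[(12) + (-6) + (-6) + (0)] = 0/10 = 0
  <chi_rho, chi_2> = (1/10)[1*(12)*conj(1) + 2*(-3)*conj(1) + 2*(-3)*conj(1) + 5*(0)*conj(-1)]
      = (1/10)[(12) + (-6) + (-6) + (0)] = 0/10 = 0
  <chi_rho, chi_3> = (1/10)[1*(12)*conj(2) + 2*(-3)*conj(-1/2 + sqrt(5)/2) + 2*(-3)*conj(-sqrt(5)/2 - 1/2) + 5*(0)*conj(0)]
      = (1/10)[(24) + (3 - 3*sqrt(5)) + (3 + 3*sqrt(5)) + (0)] = 30/10 = 3
  <chi_rho, chi_4> = (1/10)[1*(12)*conj(2) + 2*(-3)*conj(-sqrt(5)/2 - 1/2) + 2*(-3)*conj(-1/2 + sqrt(5)/2) + 5*(0)*conj(0)]
      = (1/10)[(24) + (3 + 3*sqrt(5)) + (3 - 3*sqrt(5)) + (0)] = 30/10 = 3
Dimension check: dim(rho) = sum (mult * dim) = 0*1 + 0*1 + 3*2 + 3*2 = 12 = chi_rho(e) = 12.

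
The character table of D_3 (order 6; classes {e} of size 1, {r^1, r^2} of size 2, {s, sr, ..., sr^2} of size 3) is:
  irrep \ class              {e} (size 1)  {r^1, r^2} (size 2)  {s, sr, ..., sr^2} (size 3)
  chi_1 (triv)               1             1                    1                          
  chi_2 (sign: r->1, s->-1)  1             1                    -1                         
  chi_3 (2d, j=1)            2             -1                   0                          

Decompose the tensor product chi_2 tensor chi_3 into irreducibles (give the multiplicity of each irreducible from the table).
chi_2 tensor chi_3 = chi_3 (all other irreducibles have multiplicity 0).

Explanation: The character of a tensor product is the pointwise product (chi_2 * chi_3)(C) = chi_2(C) * chi_3(C):
  {e}: (1)*(2), {r^1, r^2}: (1)*(-1), {s, sr, ..., sr^2}: (-1)*(0)
so (chi_2 * chi_3) takes values
  {e} -> 2, {r^1, r^2} -> -1, {s, sr, ..., sr^2} -> 0.
Now take the inner product of this character with each irreducible chi from the table, <chi_2*chi_3, chi> = (1/6) sum_C |C| (chi_2*chi_3)(C) conj(chi(C)):
  <chi_2*chi_3, chi_1> = (1/6)[1*(2)*conj(1) + 2*(-1)*conj(1) + 3*(0)*conj(1)]
      = (1/6)[(2) + (-2) + (0)] = 0/6 = 0
  <chi_2*chi_3, chi_2> = (1/6)[1*(2)*conj(1) + 2*(-1)*conj(1) + 3*(0)*conj(-1)]
      = (1/6)[(2) + (-2) + (0)] = 0/6 = 0
  <chi_2*chi_3, chi_3> = (1/6)[1*(2)*conj(2) + 2*(-1)*conj(-1) + 3*(0)*conj(0)]
      = (1/6)[(4) + (2) + (0)] = 6/6 = 1
Hence the multiplicities are chi_3: 1. Dimension check: dim(chi_2)*dim(chi_3) = 1*2 = 2 and sum (mult * dim) = 1*2 = 2.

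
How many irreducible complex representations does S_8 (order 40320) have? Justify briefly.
22

The number of irreducible complex representations of a finite group equals its number of conjugacy classes. Conjugacy classes in S_8 correspond to cycle types, i.e. partitions of 8; there are p(8) = 22 of them, so S_8 (order 40320) has exactly 22 irreducible complex representations.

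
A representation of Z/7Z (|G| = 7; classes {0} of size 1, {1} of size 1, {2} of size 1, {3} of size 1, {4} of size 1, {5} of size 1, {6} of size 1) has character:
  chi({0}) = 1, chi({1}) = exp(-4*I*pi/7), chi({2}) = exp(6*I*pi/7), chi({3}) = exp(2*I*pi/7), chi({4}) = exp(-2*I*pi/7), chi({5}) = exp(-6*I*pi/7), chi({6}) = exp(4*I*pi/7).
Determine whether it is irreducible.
Irreducible: <chi, chi> = 1.

Explanation: <chi, chi> = (1/|G|) sum_C |C| * |chi(C)|^2 = (1/7)[1*|1|^2 + 1*|exp(-4*I*pi/7)|^2 + 1*|exp(6*I*pi/7)|^2 + 1*|exp(2*I*pi/7)|^2 + 1*|exp(-2*I*pi/7)|^2 + 1*|exp(-6*I*pi/7)|^2 + 1*|exp(4*I*pi/7)|^2]
  = (1/7)[(1) + (1) + (1) + (1) + (1) + (1) + (1)] = 7/7 = 1.
(Exp terms are combined using exp(i*s)*conj(exp(i*t)) = exp(i*(s-t)), and sums of them are collapsed using the identity that for every m > 1 the m distinct m-th roots of unity sum to 0, e.g. 1 + exp(2*I*pi/3) + exp(-2*I*pi/3) = 0.)
A character is irreducible iff <chi, chi> = 1, so this representation is irreducible.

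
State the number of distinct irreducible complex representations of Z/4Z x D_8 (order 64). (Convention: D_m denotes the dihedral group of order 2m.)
28

The number of irreducible complex representations of a finite group equals its number of conjugacy classes. For a direct product, #classes(G x H) = #classes(G) * #classes(H). Z/4Z has 4 classes (abelian), D_8 has 7 classes, so 4 * 7 = 28, so Z/4Z x D_8 (order 64) has exactly 28 irreducible complex representations.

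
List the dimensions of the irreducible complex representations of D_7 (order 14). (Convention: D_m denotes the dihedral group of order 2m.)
Dimensions: 1, 1, 2, 2, 2

Justification: There are 5 irreducibles (= number of conjugacy classes). Their dimensions d_i satisfy sum d_i^2 = |G| = 14: 1 + 1 + 4 + 4 + 4 = 14.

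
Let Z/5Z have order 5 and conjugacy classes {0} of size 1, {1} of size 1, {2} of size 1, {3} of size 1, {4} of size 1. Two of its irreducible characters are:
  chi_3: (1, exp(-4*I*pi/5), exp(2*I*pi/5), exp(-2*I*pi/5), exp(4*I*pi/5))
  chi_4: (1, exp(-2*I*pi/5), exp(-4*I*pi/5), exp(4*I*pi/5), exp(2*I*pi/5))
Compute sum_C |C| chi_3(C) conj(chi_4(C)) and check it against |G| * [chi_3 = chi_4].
Sum = 0; so <chi_3, chi_4> = 0 (distinct irreducibles are orthogonal).

Details: Compute term by term over conjugacy classes (|C| * chi_3(C) * conj(chi_4(C))):
  1*(1)*conj(1) + 1*(exp(-4*I*pi/5))*conj(exp(-2*I*pi/5)) + 1*(exp(2*I*pi/5))*conj(exp(-4*I*pi/5)) + 1*(exp(-2*I*pi/5))*conj(exp(4*I*pi/5)) + 1*(exp(4*I*pi/5))*conj(exp(2*I*pi/5))
  = (1) + (exp(-2*I*pi/5)) + (exp(-4*I*pi/5)) + (exp(4*I*pi/5)) + (exp(2*I*pi/5))
  = 0.
(Exp terms are combined using exp(i*s)*conj(exp(i*t)) = exp(i*(s-t)), and sums of them are collapsed using the identity that for every m > 1 the m distinct m-th roots of unity sum to 0, e.g. 1 + exp(2*I*pi/3) + exp(-2*I*pi/3) = 0.)
Dividing by |G| = 5 gives 0/5 = 0, matching the row-orthogonality relation <chi_3, chi_4> = [chi_3 = chi_4].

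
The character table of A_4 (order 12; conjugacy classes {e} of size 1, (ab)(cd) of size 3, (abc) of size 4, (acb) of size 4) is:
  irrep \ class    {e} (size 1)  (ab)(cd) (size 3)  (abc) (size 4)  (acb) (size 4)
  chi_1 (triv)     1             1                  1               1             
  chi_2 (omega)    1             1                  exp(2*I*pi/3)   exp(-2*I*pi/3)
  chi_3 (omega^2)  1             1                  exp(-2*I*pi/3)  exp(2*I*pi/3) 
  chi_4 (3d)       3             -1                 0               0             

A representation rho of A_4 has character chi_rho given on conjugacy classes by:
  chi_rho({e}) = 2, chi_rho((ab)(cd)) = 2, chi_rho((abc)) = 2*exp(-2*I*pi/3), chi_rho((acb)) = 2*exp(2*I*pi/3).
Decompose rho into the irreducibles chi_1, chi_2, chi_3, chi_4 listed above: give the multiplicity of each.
Multiplicities: chi_1: 0, chi_2: 0, chi_3: 2, chi_4: 0.

Why: Use <chi_rho, chi> = (1/|G|) sum_C |C| * chi_rho(C) * conj(chi(C)) with |G| = 12 for each irreducible chi in the table:
  <chi_rho, chi_1> = (1/12)[1*(2)*conj(1) + 3*(2)*conj(1) + 4*(2*exp(-2*I*pi/3))*conj(1) + 4*(2*exp(2*I*pi/3))*conj(1)]
      = (1/12)[(2) + (6) + (8*exp(-2*I*pi/3)) + (8*exp(2*I*pi/3))] = 0/12 = 0
  <chi_rho, chi_2> = (1/12)[1*(2)*conj(1) + 3*(2)*conj(1) + 4*(2*exp(-2*I*pi/3))*conj(exp(2*I*pi/3)) + 4*(2*exp(2*I*pi/3))*conj(exp(-2*I*pi/3))]
      = (1/12)[(2) + (6) + (8*exp(2*I*pi/3)) + (8*exp(-2*I*pi/3))] = 0/12 = 0
  <chi_rho, chi_3> = (1/12)[1*(2)*conj(1) + 3*(2)*conj(1) + 4*(2*exp(-2*I*pi/3))*conj(exp(-2*I*pi/3)) + 4*(2*exp(2*I*pi/3))*conj(exp(2*I*pi/3))]
      = (1/12)[(2) + (6) + (8) + (8)] = 24/12 = 2
  <chi_rho, chi_4> = (1/12)[1*(2)*conj(3) + 3*(2)*conj(-1) + 4*(2*exp(-2*I*pi/3))*conj(0) + 4*(2*exp(2*I*pi/3))*conj(0)]
      = (1/12)[(6) + (-6) + (0) + (0)] = 0/12 = 0
(Exp terms are combined using exp(i*s)*conj(exp(i*t)) = exp(i*(s-t)), and sums of them are collapsed using the identity that for every m > 1 the m distinct m-th roots of unity sum to 0, e.g. 1 + exp(2*I*pi/3) + exp(-2*I*pi/3) = 0.)
Dimension check: dim(rho) = sum (mult * dim) = 0*1 + 0*1 + 2*1 + 0*3 = 2 = chi_rho(e) = 2.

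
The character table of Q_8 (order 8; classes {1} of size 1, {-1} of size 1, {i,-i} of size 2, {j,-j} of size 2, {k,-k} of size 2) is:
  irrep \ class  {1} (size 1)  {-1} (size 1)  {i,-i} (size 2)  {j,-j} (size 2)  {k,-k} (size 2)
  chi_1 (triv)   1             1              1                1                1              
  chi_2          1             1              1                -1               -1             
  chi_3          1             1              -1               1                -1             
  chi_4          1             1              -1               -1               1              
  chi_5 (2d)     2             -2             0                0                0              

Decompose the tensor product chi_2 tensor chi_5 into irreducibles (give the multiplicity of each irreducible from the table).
chi_2 tensor chi_5 = chi_5 (all other irreducibles have multiplicity 0).

Details: The character of a tensor product is the pointwise product (chi_2 * chi_5)(C) = chi_2(C) * chi_5(C):
  {1}: (1)*(2), {-1}: (1)*(-2), {i,-i}: (1)*(0), {j,-j}: (-1)*(0), {k,-k}: (-1)*(0)
so (chi_2 * chi_5) takes values
  {1} -> 2, {-1} -> -2, {i,-i} -> 0, {j,-j} -> 0, {k,-k} -> 0.
Now take the inner product of this character with each irreducible chi from the table, <chi_2*chi_5, chi> = (1/8) sum_C |C| (chi_2*chi_5)(C) conj(chi(C)):
  <chi_2*chi_5, chi_1> = (1/8)[1*(2)*conj(1) + 1*(-2)*conj(1) + 2*(0)*conj(1) + 2*(0)*conj(1) + 2*(0)*conj(1)]
      = (1/8)[(2) + (-2) + (0) + (0) + (0)] = 0/8 = 0
  <chi_2*chi_5, chi_2> = (1/8)[1*(2)*conj(1) + 1*(-2)*conj(1) + 2*(0)*conj(1) + 2*(0)*conj(-1) + 2*(0)*conj(-1)]
      = (1/8)[(2) + (-2) + (0) + (0) + (0)] = 0/8 = 0
  <chi_2*chi_5, chi_3> = (1/8)[1*(2)*conj(1) + 1*(-2)*conj(1) + 2*(0)*conj(-1) + 2*(0)*conj(1) + 2*(0)*conj(-1)]
      = (1/8)[(2) + (-2) + (0) + (0) + (0)] = 0/8 = 0
  <chi_2*chi_5, chi_4> = (1/8)[1*(2)*conj(1) + 1*(-2)*conj(1) + 2*(0)*conj(-1) + 2*(0)*conj(-1) + 2*(0)*conj(1)]
      = (1/8)[(2) + (-2) + (0) + (0) + (0)] = 0/8 = 0
  <chi_2*chi_5, chi_5> = (1/8)[1*(2)*conj(2) + 1*(-2)*conj(-2) + 2*(0)*conj(0) + 2*(0)*conj(0) + 2*(0)*conj(0)]
      = (1/8)[(4) + (4) + (0) + (0) + (0)] = 8/8 = 1
Hence the multiplicities are chi_5: 1. Dimension check: dim(chi_2)*dim(chi_5) = 1*2 = 2 and sum (mult * dim) = 1*2 = 2.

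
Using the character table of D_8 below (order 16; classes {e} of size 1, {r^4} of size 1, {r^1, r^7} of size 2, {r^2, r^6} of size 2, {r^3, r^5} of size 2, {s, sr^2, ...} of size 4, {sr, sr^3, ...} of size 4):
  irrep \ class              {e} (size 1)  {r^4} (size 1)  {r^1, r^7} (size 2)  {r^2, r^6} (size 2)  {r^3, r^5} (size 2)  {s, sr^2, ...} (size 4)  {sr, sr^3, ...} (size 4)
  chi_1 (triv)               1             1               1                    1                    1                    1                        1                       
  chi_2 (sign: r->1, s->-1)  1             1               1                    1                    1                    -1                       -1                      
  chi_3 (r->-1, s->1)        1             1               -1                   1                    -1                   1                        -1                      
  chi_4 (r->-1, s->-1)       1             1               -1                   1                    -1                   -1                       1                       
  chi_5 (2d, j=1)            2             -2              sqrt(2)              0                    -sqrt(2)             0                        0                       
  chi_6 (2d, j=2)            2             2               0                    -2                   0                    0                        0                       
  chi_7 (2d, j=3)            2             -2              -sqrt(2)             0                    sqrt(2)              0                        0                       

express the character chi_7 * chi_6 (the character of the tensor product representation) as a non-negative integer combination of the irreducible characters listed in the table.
chi_7 tensor chi_6 = chi_5 + chi_7 (all other irreducibles have multiplicity 0).

The character of a tensor product is the pointwise product (chi_7 * chi_6)(C) = chi_7(C) * chi_6(C):
  {e}: (2)*(2), {r^4}: (-2)*(2), {r^1, r^7}: (-sqrt(2))*(0), {r^2, r^6}: (0)*(-2), {r^3, r^5}: (sqrt(2))*(0), {s, sr^2, ...}: (0)*(0), {sr, sr^3, ...}: (0)*(0)
so (chi_7 * chi_6) takes values
  {e} -> 4, {r^4} -> -4, {r^1, r^7} -> 0, {r^2, r^6} -> 0, {r^3, r^5} -> 0, {s, sr^2, ...} -> 0, {sr, sr^3, ...} -> 0.
Now take the inner product of this character with each irreducible chi from the table, <chi_7*chi_6, chi> = (1/16) sum_C |C| (chi_7*chi_6)(C) conj(chi(C)):
  <chi_7*chi_6, chi_1> = (1/16)[1*(4)*conj(1) + 1*(-4)*conj(1) + 2*(0)*conj(1) + 2*(0)*conj(1) + 2*(0)*conj(1) + 4*(0)*conj(1) + 4*(0)*conj(1)]
      = (1/16)[(4) + (-4) + (0) + (0) + (0) + (0) + (0)] = 0/16 = 0
  <chi_7*chi_6, chi_2> = (1/16)[1*(4)*conj(1) + 1*(-4)*conj(1) + 2*(0)*conj(1) + 2*(0)*conj(1) + 2*(0)*conj(1) + 4*(0)*conj(-1) + 4*(0)*conj(-1)]
      = (1/16)[(4) + (-4) + (0) + (0) + (0) + (0) + (0)] = 0/16 = 0
  <chi_7*chi_6, chi_3> = (1/16)[1*(4)*conj(1) + 1*(-4)*conj(1) + 2*(0)*conj(-1) + 2*(0)*conj(1) + 2*(0)*conj(-1) + 4*(0)*conj(1) + 4*(0)*conj(-1)]
      = (1/16)[(4) + (-4) + (0) + (0) + (0) + (0) + (0)] = 0/16 = 0
  <chi_7*chi_6, chi_4> = (1/16)[1*(4)*conj(1) + 1*(-4)*conj(1) + 2*(0)*conj(-1) + 2*(0)*conj(1) + 2*(0)*conj(-1) + 4*(0)*conj(-1) + 4*(0)*conj(1)]
      = (1/16)[(4) + (-4) + (0) + (0) + (0) + (0) + (0)] = 0/16 = 0
  <chi_7*chi_6, chi_5> = (1/16)[1*(4)*conj(2) + 1*(-4)*conj(-2) + 2*(0)*conj(sqrt(2)) + 2*(0)*conj(0) + 2*(0)*conj(-sqrt(2)) + 4*(0)*conj(0) + 4*(0)*conj(0)]
      = (1/16)[(8) + (8) + (0) + (0) + (0) + (0) + (0)] = 16/16 = 1
  <chi_7*chi_6, chi_6> = (1/16)[1*(4)*conj(2) + 1*(-4)*conj(2) + 2*(0)*conj(0) + 2*(0)*conj(-2) + 2*(0)*conj(0) + 4*(0)*conj(0) + 4*(0)*conj(0)]
      = (1/16)[(8) + (-8) + (0) + (0) + (0) + (0) + (0)] = 0/16 = 0
  <chi_7*chi_6, chi_7> = (1/16)[1*(4)*conj(2) + 1*(-4)*conj(-2) + 2*(0)*conj(-sqrt(2)) + 2*(0)*conj(0) + 2*(0)*conj(sqrt(2)) + 4*(0)*conj(0) + 4*(0)*conj(0)]
      = (1/16)[(8) + (8) + (0) + (0) + (0) + (0) + (0)] = 16/16 = 1
Hence the multiplicities are chi_5: 1, chi_7: 1. Dimension check: dim(chi_7)*dim(chi_6) = 2*2 = 4 and sum (mult * dim) = 1*2 + 1*2 = 4.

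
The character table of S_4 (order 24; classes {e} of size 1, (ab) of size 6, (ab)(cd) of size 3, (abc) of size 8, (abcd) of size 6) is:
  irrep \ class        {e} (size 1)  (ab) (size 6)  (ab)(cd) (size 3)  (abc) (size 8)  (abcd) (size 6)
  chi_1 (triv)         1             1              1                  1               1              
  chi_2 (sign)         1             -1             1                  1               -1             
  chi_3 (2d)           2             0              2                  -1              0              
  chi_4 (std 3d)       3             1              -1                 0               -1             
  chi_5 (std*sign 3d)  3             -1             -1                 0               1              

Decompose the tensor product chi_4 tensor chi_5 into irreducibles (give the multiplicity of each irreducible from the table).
chi_4 tensor chi_5 = chi_2 + chi_3 + chi_4 + chi_5 (all other irreducibles have multiplicity 0).

Reasoning: The character of a tensor product is the pointwise product (chi_4 * chi_5)(C) = chi_4(C) * chi_5(C):
  {e}: (3)*(3), (ab): (1)*(-1), (ab)(cd): (-1)*(-1), (abc): (0)*(0), (abcd): (-1)*(1)
so (chi_4 * chi_5) takes values
  {e} -> 9, (ab) -> -1, (ab)(cd) -> 1, (abc) -> 0, (abcd) -> -1.
Now take the inner product of this character with each irreducible chi from the table, <chi_4*chi_5, chi> = (1/24) sum_C |C| (chi_4*chi_5)(C) conj(chi(C)):
  <chi_4*chi_5, chi_1> = (1/24)[1*(9)*conj(1) + 6*(-1)*conj(1) + 3*(1)*conj(1) + 8*(0)*conj(1) + 6*(-1)*conj(1)]
      = (1/24)[(9) + (-6) + (3) + (0) + (-6)] = 0/24 = 0
  <chi_4*chi_5, chi_2> = (1/24)[1*(9)*conj(1) + 6*(-1)*conj(-1) + 3*(1)*conj(1) + 8*(0)*conj(1) + 6*(-1)*conj(-1)]
      = (1/24)[(9) + (6) + (3) + (0) + (6)] = 24/24 = 1
  <chi_4*chi_5, chi_3> = (1/24)[1*(9)*conj(2) + 6*(-1)*conj(0) + 3*(1)*conj(2) + 8*(0)*conj(-1) + 6*(-1)*conj(0)]
      = (1/24)[(18) + (0) + (6) + (0) + (0)] = 24/24 = 1
  <chi_4*chi_5, chi_4> = (1/24)[1*(9)*conj(3) + 6*(-1)*conj(1) + 3*(1)*conj(-1) + 8*(0)*conj(0) + 6*(-1)*conj(-1)]
      = (1/24)[(27) + (-6) + (-3) + (0) + (6)] = 24/24 = 1
  <chi_4*chi_5, chi_5> = (1/24)[1*(9)*conj(3) + 6*(-1)*conj(-1) + 3*(1)*conj(-1) + 8*(0)*conj(0) + 6*(-1)*conj(1)]
      = (1/24)[(27) + (6) + (-3) + (0) + (-6)] = 24/24 = 1
Hence the multiplicities are chi_2: 1, chi_3: 1, chi_4: 1, chi_5: 1. Dimension check: dim(chi_4)*dim(chi_5) = 3*3 = 9 and sum (mult * dim) = 1*1 + 1*2 + 1*3 + 1*3 = 9.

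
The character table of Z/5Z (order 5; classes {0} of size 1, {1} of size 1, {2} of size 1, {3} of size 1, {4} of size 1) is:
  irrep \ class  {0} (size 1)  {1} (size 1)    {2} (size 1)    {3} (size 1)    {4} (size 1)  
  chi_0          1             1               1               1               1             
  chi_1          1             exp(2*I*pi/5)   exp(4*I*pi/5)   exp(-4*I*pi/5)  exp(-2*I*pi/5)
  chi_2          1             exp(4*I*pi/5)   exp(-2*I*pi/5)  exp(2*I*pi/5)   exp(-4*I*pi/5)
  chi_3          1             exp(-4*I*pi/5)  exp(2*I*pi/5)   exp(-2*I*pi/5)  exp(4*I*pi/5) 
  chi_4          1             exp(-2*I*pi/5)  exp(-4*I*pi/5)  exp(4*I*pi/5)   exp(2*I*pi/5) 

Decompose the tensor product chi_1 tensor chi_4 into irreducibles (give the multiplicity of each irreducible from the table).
chi_1 tensor chi_4 = chi_0 (all other irreducibles have multiplicity 0).

Derivation: The character of a tensor product is the pointwise product (chi_1 * chi_4)(C) = chi_1(C) * chi_4(C):
  {0}: (1)*(1), {1}: (exp(2*I*pi/5))*(exp(-2*I*pi/5)), {2}: (exp(4*I*pi/5))*(exp(-4*I*pi/5)), {3}: (exp(-4*I*pi/5))*(exp(4*I*pi/5)), {4}: (exp(-2*I*pi/5))*(exp(2*I*pi/5))
so (chi_1 * chi_4) takes values
  {0} -> 1, {1} -> 1, {2} -> 1, {3} -> 1, {4} -> 1.
Now take the inner product of this character with each irreducible chi from the table, <chi_1*chi_4, chi> = (1/5) sum_C |C| (chi_1*chi_4)(C) conj(chi(C)):
  <chi_1*chi_4, chi_0> = (1/5)[1*(1)*conj(1) + 1*(1)*conj(1) + 1*(1)*conj(1) + 1*(1)*conj(1) + 1*(1)*conj(1)]
      = (1/5)[(1) + (1) + (1) + (1) + (1)] = 5/5 = 1
  <chi_1*chi_4, chi_1> = (1/5)[1*(1)*conj(1) + 1*(1)*conj(exp(2*I*pi/5)) + 1*(1)*conj(exp(4*I*pi/5)) + 1*(1)*conj(exp(-4*I*pi/5)) + 1*(1)*conj(exp(-2*I*pi/5))]
      = (1/5)[(1) + (exp(-2*I*pi/5)) + (exp(-4*I*pi/5)) + (exp(4*I*pi/5)) + (exp(2*I*pi/5))] = 0/5 = 0
  <chi_1*chi_4, chi_2> = (1/5)[1*(1)*conj(1) + 1*(1)*conj(exp(4*I*pi/5)) + 1*(1)*conj(exp(-2*I*pi/5)) + 1*(1)*conj(exp(2*I*pi/5)) + 1*(1)*conj(exp(-4*I*pi/5))]
      = (1/5)[(1) + (exp(-4*I*pi/5)) + (exp(2*I*pi/5)) + (exp(-2*I*pi/5)) + (exp(4*I*pi/5))] = 0/5 = 0
  <chi_1*chi_4, chi_3> = (1/5)[1*(1)*conj(1) + 1*(1)*conj(exp(-4*I*pi/5)) + 1*(1)*conj(exp(2*I*pi/5)) + 1*(1)*conj(exp(-2*I*pi/5)) + 1*(1)*conj(exp(4*I*pi/5))]
      = (1/5)[(1) + (exp(4*I*pi/5)) + (exp(-2*I*pi/5)) + (exp(2*I*pi/5)) + (exp(-4*I*pi/5))] = 0/5 = 0
  <chi_1*chi_4, chi_4> = (1/5)[1*(1)*conj(1) + 1*(1)*conj(exp(-2*I*pi/5)) + 1*(1)*conj(exp(-4*I*pi/5)) + 1*(1)*conj(exp(4*I*pi/5)) + 1*(1)*conj(exp(2*I*pi/5))]
      = (1/5)[(1) + (exp(2*I*pi/5)) + (exp(4*I*pi/5)) + (exp(-4*I*pi/5)) + (exp(-2*I*pi/5))] = 0/5 = 0
(Exp terms are combined using exp(i*s)*conj(exp(i*t)) = exp(i*(s-t)), and sums of them are collapsed using the identity that for every m > 1 the m distinct m-th roots of unity sum to 0, e.g. 1 + exp(2*I*pi/3) + exp(-2*I*pi/3) = 0.)
Hence the multiplicities are chi_0: 1. Dimension check: dim(chi_1)*dim(chi_4) = 1*1 = 1 and sum (mult * dim) = 1*1 = 1.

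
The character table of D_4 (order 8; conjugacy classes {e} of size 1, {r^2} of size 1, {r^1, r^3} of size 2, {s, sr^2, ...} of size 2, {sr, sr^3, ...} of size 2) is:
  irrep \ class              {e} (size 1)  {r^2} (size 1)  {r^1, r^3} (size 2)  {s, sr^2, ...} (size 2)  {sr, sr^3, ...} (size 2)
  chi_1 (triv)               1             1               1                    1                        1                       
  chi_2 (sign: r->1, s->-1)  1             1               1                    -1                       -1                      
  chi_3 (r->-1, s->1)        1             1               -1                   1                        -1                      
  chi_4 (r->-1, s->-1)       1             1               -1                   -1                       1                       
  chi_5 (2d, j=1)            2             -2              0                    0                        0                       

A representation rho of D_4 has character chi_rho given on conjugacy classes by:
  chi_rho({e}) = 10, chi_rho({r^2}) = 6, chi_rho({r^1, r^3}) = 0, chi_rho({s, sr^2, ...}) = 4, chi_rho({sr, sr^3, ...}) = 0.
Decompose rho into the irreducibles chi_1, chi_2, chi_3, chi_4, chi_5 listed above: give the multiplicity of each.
Multiplicities: chi_1: 3, chi_2: 1, chi_3: 3, chi_4: 1, chi_5: 1.

Details: Use <chi_rho, chi> = (1/|G|) sum_C |C| * chi_rho(C) * conj(chi(C)) with |G| = 8 for each irreducible chi in the table:
  <chi_rho, chi_1> = (1/8)[1*(10)*conj(1) + 1*(6)*conj(1) + 2*(0)*conj(1) + 2*(4)*conj(1) + 2*(0)*conj(1)]
      = (1/8)[(10) + (6) + (0) + (8) + (0)] = 24/8 = 3
  <chi_rho, chi_2> = (1/8)[1*(10)*conj(1) + 1*(6)*conj(1) + 2*(0)*conj(1) + 2*(4)*conj(-1) + 2*(0)*conj(-1)]
      = (1/8)[(10) + (6) + (0) + (-8) + (0)] = 8/8 = 1
  <chi_rho, chi_3> = (1/8)[1*(10)*conj(1) + 1*(6)*conj(1) + 2*(0)*conj(-1) + 2*(4)*conj(1) + 2*(0)*conj(-1)]
      = (1/8)[(10) + (6) + (0) + (8) + (0)] = 24/8 = 3
  <chi_rho, chi_4> = (1/8)[1*(10)*conj(1) + 1*(6)*conj(1) + 2*(0)*conj(-1) + 2*(4)*conj(-1) + 2*(0)*conj(1)]
      = (1/8)[(10) + (6) + (0) + (-8) + (0)] = 8/8 = 1
  <chi_rho, chi_5> = (1/8)[1*(10)*conj(2) + 1*(6)*conj(-2) + 2*(0)*conj(0) + 2*(4)*conj(0) + 2*(0)*conj(0)]
      = (1/8)[(20) + (-12) + (0) + (0) + (0)] = 8/8 = 1
Dimension check: dim(rho) = sum (mult * dim) = 3*1 + 1*1 + 3*1 + 1*1 + 1*2 = 10 = chi_rho(e) = 10.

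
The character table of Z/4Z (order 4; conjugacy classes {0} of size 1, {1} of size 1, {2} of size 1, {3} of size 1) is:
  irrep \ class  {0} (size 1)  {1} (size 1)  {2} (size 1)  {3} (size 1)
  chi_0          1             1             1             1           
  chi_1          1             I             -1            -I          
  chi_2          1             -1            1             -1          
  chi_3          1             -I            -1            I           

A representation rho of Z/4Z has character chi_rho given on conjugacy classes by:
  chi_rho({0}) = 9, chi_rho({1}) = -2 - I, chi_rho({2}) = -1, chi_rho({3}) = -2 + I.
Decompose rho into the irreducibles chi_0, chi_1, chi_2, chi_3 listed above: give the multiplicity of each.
Multiplicities: chi_0: 1, chi_1: 2, chi_2: 3, chi_3: 3.

Details: Use <chi_rho, chi> = (1/|G|) sum_C |C| * chi_rho(C) * conj(chi(C)) with |G| = 4 for each irreducible chi in the table:
  <chi_rho, chi_0> = (1/4)[1*(9)*conj(1) + 1*(-2 - I)*conj(1) + 1*(-1)*conj(1) + 1*(-2 + I)*conj(1)]
      = (1/4)[(9) + (-2 - I) + (-1) + (-2 + I)] = 4/4 = 1
  <chi_rho, chi_1> = (1/4)[1*(9)*conj(1) + 1*(-2 - I)*conj(I) + 1*(-1)*conj(-1) + 1*(-2 + I)*conj(-I)]
      = (1/4)[(9) + (-1 + 2*I) + (1) + (-1 - 2*I)] = 8/4 = 2
  <chi_rho, chi_2> = (1/4)[1*(9)*conj(1) + 1*(-2 - I)*conj(-1) + 1*(-1)*conj(1) + 1*(-2 + I)*conj(-1)]
      = (1/4)[(9) + (2 + I) + (-1) + (2 - I)] = 12/4 = 3
  <chi_rho, chi_3> = (1/4)[1*(9)*conj(1) + 1*(-2 - I)*conj(-I) + 1*(-1)*conj(-1) + 1*(-2 + I)*conj(I)]
      = (1/4)[(9) + (1 - 2*I) + (1) + (1 + 2*I)] = 12/4 = 3
(Exp terms are combined using exp(i*s)*conj(exp(i*t)) = exp(i*(s-t)), and sums of them are collapsed using the identity that for every m > 1 the m distinct m-th roots of unity sum to 0, e.g. 1 + exp(2*I*pi/3) + exp(-2*I*pi/3) = 0.)
Dimension check: dim(rho) = sum (mult * dim) = 1*1 + 2*1 + 3*1 + 3*1 = 9 = chi_rho(e) = 9.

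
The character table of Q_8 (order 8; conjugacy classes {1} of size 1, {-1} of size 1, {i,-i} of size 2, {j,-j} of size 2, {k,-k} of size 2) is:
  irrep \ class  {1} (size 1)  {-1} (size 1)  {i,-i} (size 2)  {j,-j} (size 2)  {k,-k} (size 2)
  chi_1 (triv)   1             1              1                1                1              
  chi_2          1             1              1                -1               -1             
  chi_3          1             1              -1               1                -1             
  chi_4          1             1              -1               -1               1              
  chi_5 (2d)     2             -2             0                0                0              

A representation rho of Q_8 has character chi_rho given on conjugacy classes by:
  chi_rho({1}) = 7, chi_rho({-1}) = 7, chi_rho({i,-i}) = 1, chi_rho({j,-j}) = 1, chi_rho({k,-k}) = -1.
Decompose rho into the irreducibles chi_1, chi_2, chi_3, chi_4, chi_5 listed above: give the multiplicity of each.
Multiplicities: chi_1: 2, chi_2: 2, chi_3: 2, chi_4: 1, chi_5: 0.

Explanation: Use <chi_rho, chi> = (1/|G|) sum_C |C| * chi_rho(C) * conj(chi(C)) with |G| = 8 for each irreducible chi in the table:
  <chi_rho, chi_1> = (1/8)[1*(7)*conj(1) + 1*(7)*conj(1) + 2*(1)*conj(1) + 2*(1)*conj(1) + 2*(-1)*conj(1)]
      = (1/8)[(7) + (7) + (2) + (2) + (-2)] = 16/8 = 2
  <chi_rho, chi_2> = (1/8)[1*(7)*conj(1) + 1*(7)*conj(1) + 2*(1)*conj(1) + 2*(1)*conj(-1) + 2*(-1)*conj(-1)]
      = (1/8)[(7) + (7) + (2) + (-2) + (2)] = 16/8 = 2
  <chi_rho, chi_3> = (1/8)[1*(7)*conj(1) + 1*(7)*conj(1) + 2*(1)*conj(-1) + 2*(1)*conj(1) + 2*(-1)*conj(-1)]
      = (1/8)[(7) + (7) + (-2) + (2) + (2)] = 16/8 = 2
  <chi_rho, chi_4> = (1/8)[1*(7)*conj(1) + 1*(7)*conj(1) + 2*(1)*conj(-1) + 2*(1)*conj(-1) + 2*(-1)*conj(1)]
      = (1/8)[(7) + (7) + (-2) + (-2) + (-2)] = 8/8 = 1
  <chi_rho, chi_5> = (1/8)[1*(7)*conj(2) + 1*(7)*conj(-2) + 2*(1)*conj(0) + 2*(1)*conj(0) + 2*(-1)*conj(0)]
      = (1/8)[(14) + (-14) + (0) + (0) + (0)] = 0/8 = 0
Dimension check: dim(rho) = sum (mult * dim) = 2*1 + 2*1 + 2*1 + 1*1 + 0*2 = 7 = chi_rho(e) = 7.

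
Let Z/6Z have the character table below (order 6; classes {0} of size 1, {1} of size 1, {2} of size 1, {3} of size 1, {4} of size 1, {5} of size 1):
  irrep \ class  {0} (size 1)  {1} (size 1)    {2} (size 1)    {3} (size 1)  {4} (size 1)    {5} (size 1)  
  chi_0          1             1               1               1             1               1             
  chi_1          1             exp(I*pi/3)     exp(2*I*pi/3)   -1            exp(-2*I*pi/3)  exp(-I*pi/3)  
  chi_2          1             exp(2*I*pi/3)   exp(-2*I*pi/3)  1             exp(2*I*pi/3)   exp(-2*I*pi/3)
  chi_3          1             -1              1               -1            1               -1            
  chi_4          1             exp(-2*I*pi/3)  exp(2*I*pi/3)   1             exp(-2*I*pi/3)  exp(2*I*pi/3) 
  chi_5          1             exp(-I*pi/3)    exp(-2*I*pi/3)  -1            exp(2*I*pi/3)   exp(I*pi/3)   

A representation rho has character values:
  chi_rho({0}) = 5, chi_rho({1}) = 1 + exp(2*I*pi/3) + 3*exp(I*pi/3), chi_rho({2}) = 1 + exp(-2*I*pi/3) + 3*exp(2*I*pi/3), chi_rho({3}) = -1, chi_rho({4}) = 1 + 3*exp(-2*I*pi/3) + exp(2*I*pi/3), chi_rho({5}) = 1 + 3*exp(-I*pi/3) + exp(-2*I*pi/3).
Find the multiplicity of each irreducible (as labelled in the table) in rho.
Multiplicities: chi_0: 1, chi_1: 3, chi_2: 1, chi_3: 0, chi_4: 0, chi_5: 0.

Proof sketch: Use <chi_rho, chi> = (1/|G|) sum_C |C| * chi_rho(C) * conj(chi(C)) with |G| = 6 for each irreducible chi in the table:
  <chi_rho, chi_0> = (1/6)[1*(5)*conj(1) + 1*(1 + exp(2*I*pi/3) + 3*exp(I*pi/3))*conj(1) + 1*(1 + exp(-2*I*pi/3) + 3*exp(2*I*pi/3))*conj(1) + 1*(-1)*conj(1) + 1*(1 + 3*exp(-2*I*pi/3) + exp(2*I*pi/3))*conj(1) + 1*(1 + 3*exp(-I*pi/3) + exp(-2*I*pi/3))*conj(1)]
      = (1/6)[(5) + (1 + exp(2*I*pi/3) + 3*exp(I*pi/3)) + (1 + exp(-2*I*pi/3) + 3*exp(2*I*pi/3)) + (-1) + (1 + 3*exp(-2*I*pi/3) + exp(2*I*pi/3)) + (1 + 3*exp(-I*pi/3) + exp(-2*I*pi/3))] = 6/6 = 1
  <chi_rho, chi_1> = (1/6)[1*(5)*conj(1) + 1*(1 + exp(2*I*pi/3) + 3*exp(I*pi/3))*conj(exp(I*pi/3)) + 1*(1 + exp(-2*I*pi/3) + 3*exp(2*I*pi/3))*conj(exp(2*I*pi/3)) + 1*(-1)*conj(-1) + 1*(1 + 3*exp(-2*I*pi/3) + exp(2*I*pi/3))*conj(exp(-2*I*pi/3)) + 1*(1 + 3*exp(-I*pi/3) + exp(-2*I*pi/3))*conj(exp(-I*pi/3))]
      = (1/6)[(5) + (4) + (2) + (1) + (2) + (4)] = 18/6 = 3
  <chi_rho, chi_2> = (1/6)[1*(5)*conj(1) + 1*(1 + exp(2*I*pi/3) + 3*exp(I*pi/3))*conj(exp(2*I*pi/3)) + 1*(1 + exp(-2*I*pi/3) + 3*exp(2*I*pi/3))*conj(exp(-2*I*pi/3)) + 1*(-1)*conj(1) + 1*(1 + 3*exp(-2*I*pi/3) + exp(2*I*pi/3))*conj(exp(2*I*pi/3)) + 1*(1 + 3*exp(-I*pi/3) + exp(-2*I*pi/3))*conj(exp(-2*I*pi/3))]
      = (1/6)[(5) + (1 + 3*exp(-I*pi/3) + exp(-2*I*pi/3)) + (1 + 3*exp(-2*I*pi/3) + exp(2*I*pi/3)) + (-1) + (1 + exp(-2*I*pi/3) + 3*exp(2*I*pi/3)) + (1 + exp(2*I*pi/3) + 3*exp(I*pi/3))] = 6/6 = 1
  <chi_rho, chi_3> = (1/6)[1*(5)*conj(1) + 1*(1 + exp(2*I*pi/3) + 3*exp(I*pi/3))*conj(-1) + 1*(1 + exp(-2*I*pi/3) + 3*exp(2*I*pi/3))*conj(1) + 1*(-1)*conj(-1) + 1*(1 + 3*exp(-2*I*pi/3) + exp(2*I*pi/3))*conj(1) + 1*(1 + 3*exp(-I*pi/3) + exp(-2*I*pi/3))*conj(-1)]
      = (1/6)[(5) + (-1 - 3*exp(I*pi/3) - exp(2*I*pi/3)) + (1 + exp(-2*I*pi/3) + 3*exp(2*I*pi/3)) + (1) + (1 + 3*exp(-2*I*pi/3) + exp(2*I*pi/3)) + (-1 - exp(-2*I*pi/3) - 3*exp(-I*pi/3))] = 0/6 = 0
  <chi_rho, chi_4> = (1/6)[1*(5)*conj(1) + 1*(1 + exp(2*I*pi/3) + 3*exp(I*pi/3))*conj(exp(-2*I*pi/3)) + 1*(1 + exp(-2*I*pi/3) + 3*exp(2*I*pi/3))*conj(exp(2*I*pi/3)) + 1*(-1)*conj(1) + 1*(1 + 3*exp(-2*I*pi/3) + exp(2*I*pi/3))*conj(exp(-2*I*pi/3)) + 1*(1 + 3*exp(-I*pi/3) + exp(-2*I*pi/3))*conj(exp(2*I*pi/3))]
      = (1/6)[(5) + (-4) + (2) + (-1) + (2) + (-4)] = 0/6 = 0
  <chi_rho, chi_5> = (1/6)[1*(5)*conj(1) + 1*(1 + exp(2*I*pi/3) + 3*exp(I*pi/3))*conj(exp(-I*pi/3)) + 1*(1 + exp(-2*I*pi/3) + 3*exp(2*I*pi/3))*conj(exp(-2*I*pi/3)) + 1*(-1)*conj(-1) + 1*(1 + 3*exp(-2*I*pi/3) + exp(2*I*pi/3))*conj(exp(2*I*pi/3)) + 1*(1 + 3*exp(-I*pi/3) + exp(-2*I*pi/3))*conj(exp(I*pi/3))]
      = (1/6)[(5) + (-1 + exp(I*pi/3) + 3*exp(2*I*pi/3)) + (1 + 3*exp(-2*I*pi/3) + exp(2*I*pi/3)) + (1) + (1 + exp(-2*I*pi/3) + 3*exp(2*I*pi/3)) + (-1 + 3*exp(-2*I*pi/3) + exp(-I*pi/3))] = 0/6 = 0
(Exp terms are combined using exp(i*s)*conj(exp(i*t)) = exp(i*(s-t)), and sums of them are collapsed using the identity that for every m > 1 the m distinct m-th roots of unity sum to 0, e.g. 1 + exp(2*I*pi/3) + exp(-2*I*pi/3) = 0.)
Dimension check: dim(rho) = sum (mult * dim) = 1*1 + 3*1 + 1*1 + 0*1 + 0*1 + 0*1 = 5 = chi_rho(e) = 5.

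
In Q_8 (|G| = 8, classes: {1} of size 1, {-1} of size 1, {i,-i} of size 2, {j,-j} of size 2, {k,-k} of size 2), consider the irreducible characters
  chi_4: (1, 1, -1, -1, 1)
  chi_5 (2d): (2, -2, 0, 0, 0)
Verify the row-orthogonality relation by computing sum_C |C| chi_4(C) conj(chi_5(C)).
Sum = 0; so <chi_4, chi_5> = 0 (distinct irreducibles are orthogonal).

Justification: Compute term by term over conjugacy classes (|C| * chi_4(C) * conj(chi_5(C))):
  1*(1)*conj(2) + 1*(1)*conj(-2) + 2*(-1)*conj(0) + 2*(-1)*conj(0) + 2*(1)*conj(0)
  = (2) + (-2) + (0) + (0) + (0)
  = 0.
Dividing by |G| = 8 gives 0/8 = 0, matching the row-orthogonality relation <chi_4, chi_5> = [chi_4 = chi_5].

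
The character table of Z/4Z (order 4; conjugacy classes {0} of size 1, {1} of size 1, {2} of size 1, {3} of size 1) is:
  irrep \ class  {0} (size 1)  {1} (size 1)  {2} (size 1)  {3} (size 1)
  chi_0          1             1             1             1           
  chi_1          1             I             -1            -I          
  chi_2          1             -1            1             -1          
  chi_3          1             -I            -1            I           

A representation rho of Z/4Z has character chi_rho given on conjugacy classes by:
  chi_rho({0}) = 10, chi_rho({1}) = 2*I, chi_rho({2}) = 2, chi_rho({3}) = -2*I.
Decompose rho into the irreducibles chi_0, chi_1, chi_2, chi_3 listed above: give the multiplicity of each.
Multiplicities: chi_0: 3, chi_1: 3, chi_2: 3, chi_3: 1.

Justification: Use <chi_rho, chi> = (1/|G|) sum_C |C| * chi_rho(C) * conj(chi(C)) with |G| = 4 for each irreducible chi in the table:
  <chi_rho, chi_0> = (1/4)[1*(10)*conj(1) + 1*(2*I)*conj(1) + 1*(2)*conj(1) + 1*(-2*I)*conj(1)]
      = (1/4)[(10) + (2*I) + (2) + (-2*I)] = 12/4 = 3
  <chi_rho, chi_1> = (1/4)[1*(10)*conj(1) + 1*(2*I)*conj(I) + 1*(2)*conj(-1) + 1*(-2*I)*conj(-I)]
      = (1/4)[(10) + (2) + (-2) + (2)] = 12/4 = 3
  <chi_rho, chi_2> = (1/4)[1*(10)*conj(1) + 1*(2*I)*conj(-1) + 1*(2)*conj(1) + 1*(-2*I)*conj(-1)]
      = (1/4)[(10) + (-2*I) + (2) + (2*I)] = 12/4 = 3
  <chi_rho, chi_3> = (1/4)[1*(10)*conj(1) + 1*(2*I)*conj(-I) + 1*(2)*conj(-1) + 1*(-2*I)*conj(I)]
      = (1/4)[(10) + (-2) + (-2) + (-2)] = 4/4 = 1
(Exp terms are combined using exp(i*s)*conj(exp(i*t)) = exp(i*(s-t)), and sums of them are collapsed using the identity that for every m > 1 the m distinct m-th roots of unity sum to 0, e.g. 1 + exp(2*I*pi/3) + exp(-2*I*pi/3) = 0.)
Dimension check: dim(rho) = sum (mult * dim) = 3*1 + 3*1 + 3*1 + 1*1 = 10 = chi_rho(e) = 10.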